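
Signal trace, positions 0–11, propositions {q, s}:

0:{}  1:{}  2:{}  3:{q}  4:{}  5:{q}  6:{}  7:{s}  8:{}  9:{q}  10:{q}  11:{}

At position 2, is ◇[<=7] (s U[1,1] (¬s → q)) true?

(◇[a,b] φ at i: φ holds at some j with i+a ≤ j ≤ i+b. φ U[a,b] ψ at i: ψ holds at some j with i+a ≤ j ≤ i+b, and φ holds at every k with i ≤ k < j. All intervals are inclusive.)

False

Check (s U[1,1] (¬s → q)) at each j in [2,9]:
  j=2: fails
  j=3: fails
  j=4: fails
  j=5: fails
  j=6: fails
  j=7: fails
  j=8: fails
  j=9: fails
No position in the window satisfies it → formula fails.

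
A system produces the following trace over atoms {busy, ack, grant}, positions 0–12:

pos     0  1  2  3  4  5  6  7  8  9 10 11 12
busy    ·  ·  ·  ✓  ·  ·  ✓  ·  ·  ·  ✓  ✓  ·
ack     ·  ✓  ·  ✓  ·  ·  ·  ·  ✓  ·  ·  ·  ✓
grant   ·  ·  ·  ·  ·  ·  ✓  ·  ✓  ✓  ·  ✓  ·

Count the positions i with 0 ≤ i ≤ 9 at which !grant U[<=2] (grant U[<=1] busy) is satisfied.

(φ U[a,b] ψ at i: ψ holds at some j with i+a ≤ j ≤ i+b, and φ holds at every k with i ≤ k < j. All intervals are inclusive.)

7

Evaluate at each i in [0,9]:
  i=0: ✗ (no rhs in [0,2])
  i=1: ✓ (rhs at j=3; lhs holds on [1,2])
  i=2: ✓ (rhs at j=3; lhs holds on [2,2])
  i=3: ✓ (rhs at j=3)
  i=4: ✓ (rhs at j=6; lhs holds on [4,5])
  i=5: ✓ (rhs at j=6; lhs holds on [5,5])
  i=6: ✓ (rhs at j=6)
  i=7: ✗ (lhs fails at k=8 before rhs at j=9)
  i=8: ✗ (lhs fails at k=8 before rhs at j=9)
  i=9: ✓ (rhs at j=9)
Positions where it holds: {1, 2, 3, 4, 5, 6, 9} → 7.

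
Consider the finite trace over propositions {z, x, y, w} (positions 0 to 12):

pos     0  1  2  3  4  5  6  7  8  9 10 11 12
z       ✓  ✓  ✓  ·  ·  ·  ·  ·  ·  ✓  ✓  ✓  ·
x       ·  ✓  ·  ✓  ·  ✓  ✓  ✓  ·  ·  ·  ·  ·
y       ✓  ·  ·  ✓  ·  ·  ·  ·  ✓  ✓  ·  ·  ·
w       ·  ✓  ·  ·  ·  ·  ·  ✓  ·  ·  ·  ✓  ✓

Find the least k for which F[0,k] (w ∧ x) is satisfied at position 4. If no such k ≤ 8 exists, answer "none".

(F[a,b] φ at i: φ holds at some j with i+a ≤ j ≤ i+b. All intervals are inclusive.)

Scan j = 4,5,… for (w ∧ x):
  j=4: fails
  j=5: fails
  j=6: fails
  j=7: holds
First hit at j=7, so smallest k = 7-4 = 3.

3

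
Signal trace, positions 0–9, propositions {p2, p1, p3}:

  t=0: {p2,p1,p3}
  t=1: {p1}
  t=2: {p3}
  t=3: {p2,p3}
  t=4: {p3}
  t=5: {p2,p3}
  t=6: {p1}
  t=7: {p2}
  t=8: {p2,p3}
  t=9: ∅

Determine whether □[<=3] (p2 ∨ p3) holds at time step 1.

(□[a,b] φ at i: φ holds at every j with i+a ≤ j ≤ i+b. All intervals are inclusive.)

Check (p2 ∨ p3) at every j in [1,4]:
  j=1: false
  j=2: true
  j=3: true
  j=4: true
Fails at j=1 → formula fails.

No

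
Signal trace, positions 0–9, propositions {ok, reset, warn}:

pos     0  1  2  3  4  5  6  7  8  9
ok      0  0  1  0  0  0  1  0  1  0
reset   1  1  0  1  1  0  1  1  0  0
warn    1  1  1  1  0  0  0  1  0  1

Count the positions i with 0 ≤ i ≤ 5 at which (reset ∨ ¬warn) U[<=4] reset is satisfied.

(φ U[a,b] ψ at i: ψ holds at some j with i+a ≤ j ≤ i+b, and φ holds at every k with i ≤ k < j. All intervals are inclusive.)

Evaluate at each i in [0,5]:
  i=0: ✓ (rhs at j=0)
  i=1: ✓ (rhs at j=1)
  i=2: ✗ (lhs fails at k=2 before rhs at j=3)
  i=3: ✓ (rhs at j=3)
  i=4: ✓ (rhs at j=4)
  i=5: ✓ (rhs at j=6; lhs holds on [5,5])
Positions where it holds: {0, 1, 3, 4, 5} → 5.

5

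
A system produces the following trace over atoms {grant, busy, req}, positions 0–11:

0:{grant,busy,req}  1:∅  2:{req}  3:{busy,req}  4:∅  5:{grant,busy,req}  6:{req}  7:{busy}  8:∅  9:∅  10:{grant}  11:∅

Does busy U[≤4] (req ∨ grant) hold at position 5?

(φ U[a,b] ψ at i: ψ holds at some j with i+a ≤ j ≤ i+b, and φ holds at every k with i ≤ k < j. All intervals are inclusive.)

Need some j in [5,9] with (req ∨ grant), and busy at every k in [5,j-1].
  j=5: (req ∨ grant) holds; no prefix to check → satisfied.

Yes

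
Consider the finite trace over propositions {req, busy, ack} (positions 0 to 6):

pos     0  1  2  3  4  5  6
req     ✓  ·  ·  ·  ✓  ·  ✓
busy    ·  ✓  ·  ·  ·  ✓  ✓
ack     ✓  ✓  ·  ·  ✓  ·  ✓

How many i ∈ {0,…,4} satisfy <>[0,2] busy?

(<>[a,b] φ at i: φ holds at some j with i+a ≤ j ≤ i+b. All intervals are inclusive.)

Evaluate at each i in [0,4]:
  i=0: ✓ (witness j=1)
  i=1: ✓ (witness j=1)
  i=2: ✗ (none in [2,4])
  i=3: ✓ (witness j=5)
  i=4: ✓ (witness j=5)
Positions where it holds: {0, 1, 3, 4} → 4.

4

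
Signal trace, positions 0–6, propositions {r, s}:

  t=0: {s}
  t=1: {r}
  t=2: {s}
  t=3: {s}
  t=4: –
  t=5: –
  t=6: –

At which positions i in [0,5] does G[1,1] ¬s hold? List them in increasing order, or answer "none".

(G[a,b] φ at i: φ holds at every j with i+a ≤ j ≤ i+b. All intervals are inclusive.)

0, 3, 4, 5

Evaluate at each i in [0,5]:
  i=0: ✓ (all of [1,1])
  i=1: ✗ (fails at j=2)
  i=2: ✗ (fails at j=3)
  i=3: ✓ (all of [4,4])
  i=4: ✓ (all of [5,5])
  i=5: ✓ (all of [6,6])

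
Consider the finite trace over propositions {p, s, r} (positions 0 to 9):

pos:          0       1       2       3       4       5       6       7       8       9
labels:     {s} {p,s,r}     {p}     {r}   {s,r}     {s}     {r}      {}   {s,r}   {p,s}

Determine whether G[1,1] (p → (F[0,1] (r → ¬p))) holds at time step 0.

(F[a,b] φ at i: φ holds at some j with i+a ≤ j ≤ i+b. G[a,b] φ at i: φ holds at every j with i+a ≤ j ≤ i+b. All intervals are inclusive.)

Check (p → (F[0,1] (r → ¬p))) at every j in [1,1]:
  j=1: antecedent true; consequent holds (witness at 2) → ✓
All positions satisfy it → formula holds.

True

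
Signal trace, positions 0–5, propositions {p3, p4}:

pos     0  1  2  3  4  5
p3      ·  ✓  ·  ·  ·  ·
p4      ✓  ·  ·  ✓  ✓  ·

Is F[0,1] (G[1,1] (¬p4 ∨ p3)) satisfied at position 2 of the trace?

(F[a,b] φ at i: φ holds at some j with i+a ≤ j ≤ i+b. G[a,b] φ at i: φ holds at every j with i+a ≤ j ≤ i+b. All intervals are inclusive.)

Check G[1,1] (¬p4 ∨ p3) at each j in [2,3]:
  j=2: fails at 3
  j=3: fails at 4
No position in the window satisfies it → formula fails.

Does not hold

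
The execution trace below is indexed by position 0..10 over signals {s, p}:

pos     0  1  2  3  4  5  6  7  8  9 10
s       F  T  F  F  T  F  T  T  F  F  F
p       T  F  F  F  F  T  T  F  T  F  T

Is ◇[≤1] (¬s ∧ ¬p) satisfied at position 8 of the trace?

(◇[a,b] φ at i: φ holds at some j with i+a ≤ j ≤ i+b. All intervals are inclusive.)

Holds

Check (¬s ∧ ¬p) at each j in [8,9]:
  j=8: false
  j=9: true
Found at j=9 → formula holds.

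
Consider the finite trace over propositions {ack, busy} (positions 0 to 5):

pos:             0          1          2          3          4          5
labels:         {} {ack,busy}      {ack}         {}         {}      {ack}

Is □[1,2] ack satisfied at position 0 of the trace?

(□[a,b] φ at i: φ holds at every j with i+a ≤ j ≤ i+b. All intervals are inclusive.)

Check ack at every j in [1,2]:
  j=1: true
  j=2: true
All positions satisfy it → formula holds.

Yes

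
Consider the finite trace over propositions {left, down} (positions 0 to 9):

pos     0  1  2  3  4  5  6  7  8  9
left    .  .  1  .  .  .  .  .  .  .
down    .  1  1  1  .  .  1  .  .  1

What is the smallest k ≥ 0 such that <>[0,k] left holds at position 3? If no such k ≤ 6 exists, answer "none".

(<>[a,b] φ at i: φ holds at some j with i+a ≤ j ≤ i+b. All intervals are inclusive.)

Scan j = 3,4,… for left:
  j=3: fails
  j=4: fails
  j=5: fails
  j=6: fails
  j=7: fails
  j=8: fails
  j=9: fails
No j in [3,9] satisfies it → none.

none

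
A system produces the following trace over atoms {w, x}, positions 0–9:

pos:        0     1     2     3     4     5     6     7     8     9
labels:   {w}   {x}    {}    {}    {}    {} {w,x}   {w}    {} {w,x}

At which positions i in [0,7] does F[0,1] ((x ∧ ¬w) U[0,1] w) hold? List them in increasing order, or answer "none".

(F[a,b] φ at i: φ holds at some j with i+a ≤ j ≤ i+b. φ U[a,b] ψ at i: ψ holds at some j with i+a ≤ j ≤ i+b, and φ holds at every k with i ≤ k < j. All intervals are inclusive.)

Evaluate at each i in [0,7]:
  i=0: ✓ (witness j=0)
  i=1: ✗ (none in [1,2])
  i=2: ✗ (none in [2,3])
  i=3: ✗ (none in [3,4])
  i=4: ✗ (none in [4,5])
  i=5: ✓ (witness j=6)
  i=6: ✓ (witness j=6)
  i=7: ✓ (witness j=7)

0, 5, 6, 7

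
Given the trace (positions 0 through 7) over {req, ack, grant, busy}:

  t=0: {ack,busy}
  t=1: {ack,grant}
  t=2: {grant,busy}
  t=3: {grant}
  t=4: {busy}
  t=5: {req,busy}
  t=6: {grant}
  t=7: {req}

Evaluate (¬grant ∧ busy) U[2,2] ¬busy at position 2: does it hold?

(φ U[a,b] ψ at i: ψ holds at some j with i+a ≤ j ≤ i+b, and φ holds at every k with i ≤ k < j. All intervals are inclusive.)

Need some j in [4,4] with ¬busy, and (¬grant ∧ busy) at every k in [2,j-1].
  j=4: ¬busy false.
No j in the window works → until fails.

Does not hold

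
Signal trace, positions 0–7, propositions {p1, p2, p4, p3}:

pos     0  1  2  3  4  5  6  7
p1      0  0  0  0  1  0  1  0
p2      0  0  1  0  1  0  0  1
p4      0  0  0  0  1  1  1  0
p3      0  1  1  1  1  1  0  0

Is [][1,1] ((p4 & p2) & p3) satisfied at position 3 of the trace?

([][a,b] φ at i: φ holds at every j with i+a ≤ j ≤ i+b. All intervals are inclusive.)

Yes

Check ((p4 & p2) & p3) at every j in [4,4]:
  j=4: true
All positions satisfy it → formula holds.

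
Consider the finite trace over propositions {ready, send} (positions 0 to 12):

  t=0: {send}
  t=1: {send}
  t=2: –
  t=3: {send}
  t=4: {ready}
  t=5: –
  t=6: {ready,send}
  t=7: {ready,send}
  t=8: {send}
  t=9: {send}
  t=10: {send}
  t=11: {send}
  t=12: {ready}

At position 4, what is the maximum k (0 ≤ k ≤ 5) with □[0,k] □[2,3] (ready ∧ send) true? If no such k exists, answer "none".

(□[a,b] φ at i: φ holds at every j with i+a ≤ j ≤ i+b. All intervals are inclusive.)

0

□[2,3] (ready ∧ send) must hold from j=4 onward; find where it first fails.
  j=4: holds
  j=5: fails
Holds on [4,4], so largest k = 0.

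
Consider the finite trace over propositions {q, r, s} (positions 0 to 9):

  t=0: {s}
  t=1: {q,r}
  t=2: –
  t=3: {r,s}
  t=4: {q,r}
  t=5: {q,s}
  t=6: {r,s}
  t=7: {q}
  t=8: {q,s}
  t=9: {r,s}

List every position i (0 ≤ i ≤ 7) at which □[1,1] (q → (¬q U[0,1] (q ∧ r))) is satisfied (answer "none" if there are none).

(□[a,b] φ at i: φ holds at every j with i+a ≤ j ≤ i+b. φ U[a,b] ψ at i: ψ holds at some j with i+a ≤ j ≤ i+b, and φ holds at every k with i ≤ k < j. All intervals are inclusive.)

0, 1, 2, 3, 5

Evaluate at each i in [0,7]:
  i=0: ✓ (all of [1,1])
  i=1: ✓ (all of [2,2])
  i=2: ✓ (all of [3,3])
  i=3: ✓ (all of [4,4])
  i=4: ✗ (fails at j=5)
  i=5: ✓ (all of [6,6])
  i=6: ✗ (fails at j=7)
  i=7: ✗ (fails at j=8)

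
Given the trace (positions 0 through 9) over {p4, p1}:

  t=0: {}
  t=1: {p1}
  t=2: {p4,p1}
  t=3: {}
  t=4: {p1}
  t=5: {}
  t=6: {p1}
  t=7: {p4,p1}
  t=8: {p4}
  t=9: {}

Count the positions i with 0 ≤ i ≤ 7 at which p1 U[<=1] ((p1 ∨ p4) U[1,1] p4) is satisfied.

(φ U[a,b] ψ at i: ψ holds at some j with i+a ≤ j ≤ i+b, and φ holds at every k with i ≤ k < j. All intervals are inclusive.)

3

Evaluate at each i in [0,7]:
  i=0: ✗ (lhs fails at k=0 before rhs at j=1)
  i=1: ✓ (rhs at j=1)
  i=2: ✗ (no rhs in [2,3])
  i=3: ✗ (no rhs in [3,4])
  i=4: ✗ (no rhs in [4,5])
  i=5: ✗ (lhs fails at k=5 before rhs at j=6)
  i=6: ✓ (rhs at j=6)
  i=7: ✓ (rhs at j=7)
Positions where it holds: {1, 6, 7} → 3.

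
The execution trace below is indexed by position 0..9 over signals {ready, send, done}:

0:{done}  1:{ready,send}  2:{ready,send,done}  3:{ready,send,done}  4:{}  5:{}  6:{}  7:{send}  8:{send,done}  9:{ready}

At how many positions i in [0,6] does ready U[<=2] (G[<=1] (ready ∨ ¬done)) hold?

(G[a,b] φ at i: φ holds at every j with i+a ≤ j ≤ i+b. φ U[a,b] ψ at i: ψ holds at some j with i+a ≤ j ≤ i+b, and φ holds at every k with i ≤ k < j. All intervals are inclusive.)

6

Evaluate at each i in [0,6]:
  i=0: ✗ (lhs fails at k=0 before rhs at j=1)
  i=1: ✓ (rhs at j=1)
  i=2: ✓ (rhs at j=2)
  i=3: ✓ (rhs at j=3)
  i=4: ✓ (rhs at j=4)
  i=5: ✓ (rhs at j=5)
  i=6: ✓ (rhs at j=6)
Positions where it holds: {1, 2, 3, 4, 5, 6} → 6.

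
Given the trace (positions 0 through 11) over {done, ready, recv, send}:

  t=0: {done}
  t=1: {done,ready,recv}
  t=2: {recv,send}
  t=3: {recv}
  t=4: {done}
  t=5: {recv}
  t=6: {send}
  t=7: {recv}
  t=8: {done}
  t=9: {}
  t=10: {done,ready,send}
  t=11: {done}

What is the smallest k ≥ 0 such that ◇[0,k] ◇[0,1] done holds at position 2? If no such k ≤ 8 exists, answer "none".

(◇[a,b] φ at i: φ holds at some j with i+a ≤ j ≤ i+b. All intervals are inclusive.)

1

Scan j = 2,3,… for ◇[0,1] done:
  j=2: fails
  j=3: holds
First hit at j=3, so smallest k = 3-2 = 1.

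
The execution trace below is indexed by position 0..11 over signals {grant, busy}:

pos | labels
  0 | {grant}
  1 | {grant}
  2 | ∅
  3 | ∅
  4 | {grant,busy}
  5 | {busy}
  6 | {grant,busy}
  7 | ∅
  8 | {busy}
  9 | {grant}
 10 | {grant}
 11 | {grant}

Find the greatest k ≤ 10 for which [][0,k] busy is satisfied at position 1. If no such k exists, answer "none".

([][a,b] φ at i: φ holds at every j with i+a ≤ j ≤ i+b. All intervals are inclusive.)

busy must hold from j=1 onward; find where it first fails.
  j=1: fails → no k works.

none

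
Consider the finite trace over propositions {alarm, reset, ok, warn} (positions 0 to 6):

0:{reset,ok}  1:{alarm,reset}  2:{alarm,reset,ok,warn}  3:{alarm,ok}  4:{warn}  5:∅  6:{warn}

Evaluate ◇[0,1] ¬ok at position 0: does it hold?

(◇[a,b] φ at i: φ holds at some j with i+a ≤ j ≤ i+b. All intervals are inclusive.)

Check ¬ok at each j in [0,1]:
  j=0: false
  j=1: true
Found at j=1 → formula holds.

Yes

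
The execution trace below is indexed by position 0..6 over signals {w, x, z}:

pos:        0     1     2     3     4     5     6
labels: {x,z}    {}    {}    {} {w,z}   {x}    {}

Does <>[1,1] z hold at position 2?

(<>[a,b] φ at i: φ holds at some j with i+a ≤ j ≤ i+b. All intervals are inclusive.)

False

Check z at each j in [3,3]:
  j=3: false
No position in the window satisfies it → formula fails.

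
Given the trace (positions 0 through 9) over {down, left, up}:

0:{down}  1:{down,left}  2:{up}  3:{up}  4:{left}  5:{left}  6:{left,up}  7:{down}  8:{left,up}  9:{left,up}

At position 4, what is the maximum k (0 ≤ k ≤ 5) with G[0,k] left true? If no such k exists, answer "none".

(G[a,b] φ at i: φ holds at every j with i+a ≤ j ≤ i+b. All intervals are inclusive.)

2

left must hold from j=4 onward; find where it first fails.
  j=4: holds
  j=5: holds
  j=6: holds
  j=7: fails
Holds on [4,6], so largest k = 2.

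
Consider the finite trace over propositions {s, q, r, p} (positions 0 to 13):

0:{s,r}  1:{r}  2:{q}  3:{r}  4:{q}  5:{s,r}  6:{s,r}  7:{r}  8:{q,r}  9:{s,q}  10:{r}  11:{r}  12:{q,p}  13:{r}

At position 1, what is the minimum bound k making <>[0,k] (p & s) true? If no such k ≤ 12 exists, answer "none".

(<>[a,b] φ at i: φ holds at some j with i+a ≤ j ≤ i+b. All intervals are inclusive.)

Scan j = 1,2,… for (p & s):
  j=1: fails
  j=2: fails
  j=3: fails
  j=4: fails
  j=5: fails
  j=6: fails
  j=7: fails
  j=8: fails
  j=9: fails
  j=10: fails
  j=11: fails
  j=12: fails
  j=13: fails
No j in [1,13] satisfies it → none.

none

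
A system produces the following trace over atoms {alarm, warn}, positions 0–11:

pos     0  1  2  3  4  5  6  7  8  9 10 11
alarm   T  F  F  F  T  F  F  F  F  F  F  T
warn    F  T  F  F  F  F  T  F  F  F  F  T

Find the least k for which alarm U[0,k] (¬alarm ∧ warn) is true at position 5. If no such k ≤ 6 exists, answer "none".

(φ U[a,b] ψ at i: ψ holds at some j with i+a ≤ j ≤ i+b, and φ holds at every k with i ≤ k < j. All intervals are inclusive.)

none

Need earliest j ≥ 5 with (¬alarm ∧ warn), and alarm at every k in [5,j-1].
  j=5: rhs fails.
  j=6: rhs holds but lhs fails at k=5.
  j=7: rhs fails.
  j=8: rhs fails.
  j=9: rhs fails.
  j=10: rhs fails.
  j=11: rhs fails.
No witness within the range → none.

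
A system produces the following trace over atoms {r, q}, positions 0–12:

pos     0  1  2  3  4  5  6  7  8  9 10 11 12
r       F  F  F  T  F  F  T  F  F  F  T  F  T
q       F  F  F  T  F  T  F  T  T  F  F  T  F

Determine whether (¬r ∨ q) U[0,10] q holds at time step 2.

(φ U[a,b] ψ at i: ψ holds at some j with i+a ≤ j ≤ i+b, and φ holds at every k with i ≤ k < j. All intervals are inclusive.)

Need some j in [2,12] with q, and (¬r ∨ q) at every k in [2,j-1].
  j=2: q false.
  j=3: q holds; (¬r ∨ q) holds at every k in [2,2] → satisfied.

Holds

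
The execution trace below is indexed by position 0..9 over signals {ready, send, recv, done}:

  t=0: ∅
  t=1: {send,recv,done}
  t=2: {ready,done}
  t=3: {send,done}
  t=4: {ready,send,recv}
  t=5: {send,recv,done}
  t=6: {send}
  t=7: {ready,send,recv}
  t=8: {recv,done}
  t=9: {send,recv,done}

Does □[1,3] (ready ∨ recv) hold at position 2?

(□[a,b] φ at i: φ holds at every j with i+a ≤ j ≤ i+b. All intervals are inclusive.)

Check (ready ∨ recv) at every j in [3,5]:
  j=3: false
  j=4: true
  j=5: true
Fails at j=3 → formula fails.

No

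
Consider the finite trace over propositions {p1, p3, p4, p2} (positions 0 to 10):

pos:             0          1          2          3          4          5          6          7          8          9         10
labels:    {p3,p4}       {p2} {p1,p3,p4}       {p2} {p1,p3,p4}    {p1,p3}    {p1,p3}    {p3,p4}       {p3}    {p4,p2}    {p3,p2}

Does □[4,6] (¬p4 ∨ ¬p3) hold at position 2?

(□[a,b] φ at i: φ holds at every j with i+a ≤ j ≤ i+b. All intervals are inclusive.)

False

Check (¬p4 ∨ ¬p3) at every j in [6,8]:
  j=6: true
  j=7: false
  j=8: true
Fails at j=7 → formula fails.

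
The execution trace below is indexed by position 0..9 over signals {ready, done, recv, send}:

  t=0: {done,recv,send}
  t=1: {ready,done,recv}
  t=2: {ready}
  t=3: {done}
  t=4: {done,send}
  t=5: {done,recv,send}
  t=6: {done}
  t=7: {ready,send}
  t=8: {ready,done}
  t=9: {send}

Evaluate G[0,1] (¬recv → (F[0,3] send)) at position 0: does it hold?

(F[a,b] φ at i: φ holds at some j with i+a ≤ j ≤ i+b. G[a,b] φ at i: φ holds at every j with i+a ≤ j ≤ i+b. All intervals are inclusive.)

Check (¬recv → (F[0,3] send)) at every j in [0,1]:
  j=0: antecedent false → ✓
  j=1: antecedent false → ✓
All positions satisfy it → formula holds.

Holds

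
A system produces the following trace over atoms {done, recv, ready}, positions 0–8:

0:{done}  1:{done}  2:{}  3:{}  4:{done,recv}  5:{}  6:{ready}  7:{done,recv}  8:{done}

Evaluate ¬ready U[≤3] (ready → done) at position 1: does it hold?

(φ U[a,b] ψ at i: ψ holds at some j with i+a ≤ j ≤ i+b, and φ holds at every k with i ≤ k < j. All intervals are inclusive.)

True

Need some j in [1,4] with (ready → done), and ¬ready at every k in [1,j-1].
  j=1: (ready → done) holds; no prefix to check → satisfied.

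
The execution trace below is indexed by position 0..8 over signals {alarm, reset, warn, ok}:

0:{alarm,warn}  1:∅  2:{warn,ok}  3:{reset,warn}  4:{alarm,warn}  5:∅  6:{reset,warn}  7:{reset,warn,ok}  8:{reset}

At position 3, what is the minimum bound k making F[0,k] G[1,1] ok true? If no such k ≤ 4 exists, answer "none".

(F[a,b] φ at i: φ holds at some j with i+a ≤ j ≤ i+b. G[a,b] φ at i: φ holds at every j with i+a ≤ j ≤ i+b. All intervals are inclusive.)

3

Scan j = 3,4,… for G[1,1] ok:
  j=3: fails
  j=4: fails
  j=5: fails
  j=6: holds
First hit at j=6, so smallest k = 6-3 = 3.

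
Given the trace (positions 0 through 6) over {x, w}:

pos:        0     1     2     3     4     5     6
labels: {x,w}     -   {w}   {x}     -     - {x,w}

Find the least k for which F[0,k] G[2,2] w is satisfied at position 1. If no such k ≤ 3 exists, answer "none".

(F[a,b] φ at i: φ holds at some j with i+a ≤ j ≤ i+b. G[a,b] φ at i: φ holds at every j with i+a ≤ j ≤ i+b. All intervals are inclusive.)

3

Scan j = 1,2,… for G[2,2] w:
  j=1: fails
  j=2: fails
  j=3: fails
  j=4: holds
First hit at j=4, so smallest k = 4-1 = 3.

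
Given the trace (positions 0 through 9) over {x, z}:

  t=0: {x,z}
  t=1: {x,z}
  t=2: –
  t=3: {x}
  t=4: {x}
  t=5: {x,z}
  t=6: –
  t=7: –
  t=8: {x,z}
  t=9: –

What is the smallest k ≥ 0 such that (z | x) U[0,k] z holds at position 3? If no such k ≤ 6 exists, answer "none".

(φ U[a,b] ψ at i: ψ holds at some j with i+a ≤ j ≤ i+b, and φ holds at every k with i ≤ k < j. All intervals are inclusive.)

Need earliest j ≥ 3 with z, and (z | x) at every k in [3,j-1].
  j=3: rhs fails.
  j=4: rhs fails.
  j=5: rhs holds; lhs holds on [3,4]. k = 2.

2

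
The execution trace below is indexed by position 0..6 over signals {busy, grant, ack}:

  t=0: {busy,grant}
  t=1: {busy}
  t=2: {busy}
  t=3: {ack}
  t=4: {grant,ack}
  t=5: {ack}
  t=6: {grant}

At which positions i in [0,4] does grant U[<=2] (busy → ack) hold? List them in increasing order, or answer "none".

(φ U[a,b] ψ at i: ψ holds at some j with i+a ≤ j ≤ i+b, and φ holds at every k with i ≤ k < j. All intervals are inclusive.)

3, 4

Evaluate at each i in [0,4]:
  i=0: ✗ (no rhs in [0,2])
  i=1: ✗ (lhs fails at k=1 before rhs at j=3)
  i=2: ✗ (lhs fails at k=2 before rhs at j=3)
  i=3: ✓ (rhs at j=3)
  i=4: ✓ (rhs at j=4)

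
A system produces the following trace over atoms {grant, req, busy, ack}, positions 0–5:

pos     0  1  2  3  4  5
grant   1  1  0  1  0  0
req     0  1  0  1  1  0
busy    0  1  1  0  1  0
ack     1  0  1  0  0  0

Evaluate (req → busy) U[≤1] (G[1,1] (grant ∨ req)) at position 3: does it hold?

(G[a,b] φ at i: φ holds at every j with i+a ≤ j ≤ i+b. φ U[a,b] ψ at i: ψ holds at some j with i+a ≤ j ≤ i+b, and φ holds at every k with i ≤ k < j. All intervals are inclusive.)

Holds

Need some j in [3,4] with G[1,1] (grant ∨ req), and (req → busy) at every k in [3,j-1].
  j=3: G[1,1] (grant ∨ req) holds; no prefix to check → satisfied.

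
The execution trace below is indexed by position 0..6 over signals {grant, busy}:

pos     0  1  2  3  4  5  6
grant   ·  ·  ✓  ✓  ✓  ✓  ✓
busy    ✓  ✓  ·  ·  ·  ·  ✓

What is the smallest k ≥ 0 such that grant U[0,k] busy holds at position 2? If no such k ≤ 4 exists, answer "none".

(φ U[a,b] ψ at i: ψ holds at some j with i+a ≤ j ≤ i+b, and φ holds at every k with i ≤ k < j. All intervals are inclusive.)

4

Need earliest j ≥ 2 with busy, and grant at every k in [2,j-1].
  j=2: rhs fails.
  j=3: rhs fails.
  j=4: rhs fails.
  j=5: rhs fails.
  j=6: rhs holds; lhs holds on [2,5]. k = 4.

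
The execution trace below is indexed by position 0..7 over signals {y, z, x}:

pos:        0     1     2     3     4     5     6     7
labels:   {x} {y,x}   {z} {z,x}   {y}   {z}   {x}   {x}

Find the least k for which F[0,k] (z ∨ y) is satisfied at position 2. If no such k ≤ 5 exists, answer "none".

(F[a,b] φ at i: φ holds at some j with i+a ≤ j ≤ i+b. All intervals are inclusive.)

0

Scan j = 2,3,… for (z ∨ y):
  j=2: holds
First hit at j=2, so smallest k = 2-2 = 0.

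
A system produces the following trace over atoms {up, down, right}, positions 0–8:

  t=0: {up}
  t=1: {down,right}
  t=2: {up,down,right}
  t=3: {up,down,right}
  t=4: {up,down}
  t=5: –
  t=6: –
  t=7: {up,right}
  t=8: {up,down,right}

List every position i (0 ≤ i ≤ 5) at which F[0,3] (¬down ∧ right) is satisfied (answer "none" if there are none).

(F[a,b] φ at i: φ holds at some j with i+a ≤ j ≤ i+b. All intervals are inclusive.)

Evaluate at each i in [0,5]:
  i=0: ✗ (none in [0,3])
  i=1: ✗ (none in [1,4])
  i=2: ✗ (none in [2,5])
  i=3: ✗ (none in [3,6])
  i=4: ✓ (witness j=7)
  i=5: ✓ (witness j=7)

4, 5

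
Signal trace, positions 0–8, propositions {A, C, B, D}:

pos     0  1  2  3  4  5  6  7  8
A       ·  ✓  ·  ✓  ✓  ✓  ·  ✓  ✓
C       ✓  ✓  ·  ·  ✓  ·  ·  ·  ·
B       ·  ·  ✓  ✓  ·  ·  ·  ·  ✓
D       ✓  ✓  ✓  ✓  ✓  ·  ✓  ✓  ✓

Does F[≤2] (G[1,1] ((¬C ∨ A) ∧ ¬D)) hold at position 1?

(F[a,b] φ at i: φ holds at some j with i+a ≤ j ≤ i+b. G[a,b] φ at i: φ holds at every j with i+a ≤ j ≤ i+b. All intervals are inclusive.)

Does not hold

Check G[1,1] ((¬C ∨ A) ∧ ¬D) at each j in [1,3]:
  j=1: fails at 2
  j=2: fails at 3
  j=3: fails at 4
No position in the window satisfies it → formula fails.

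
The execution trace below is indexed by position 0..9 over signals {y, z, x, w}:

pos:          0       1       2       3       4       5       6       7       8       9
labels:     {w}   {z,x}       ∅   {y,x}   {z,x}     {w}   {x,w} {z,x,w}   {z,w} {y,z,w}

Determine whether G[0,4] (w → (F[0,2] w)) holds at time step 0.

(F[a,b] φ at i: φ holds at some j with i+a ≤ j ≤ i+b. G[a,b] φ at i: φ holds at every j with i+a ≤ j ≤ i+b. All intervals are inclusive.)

Check (w → (F[0,2] w)) at every j in [0,4]:
  j=0: antecedent true; consequent holds (witness at 0) → ✓
  j=1: antecedent false → ✓
  j=2: antecedent false → ✓
  j=3: antecedent false → ✓
  j=4: antecedent false → ✓
All positions satisfy it → formula holds.

Holds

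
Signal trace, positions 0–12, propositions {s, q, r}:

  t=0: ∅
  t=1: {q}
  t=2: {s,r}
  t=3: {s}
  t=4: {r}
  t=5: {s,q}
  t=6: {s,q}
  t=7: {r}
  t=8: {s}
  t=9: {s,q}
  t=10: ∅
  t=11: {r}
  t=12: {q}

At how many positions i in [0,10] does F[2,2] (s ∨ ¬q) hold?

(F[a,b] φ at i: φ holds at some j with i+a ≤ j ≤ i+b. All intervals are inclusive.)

10

Evaluate at each i in [0,10]:
  i=0: ✓ (witness j=2)
  i=1: ✓ (witness j=3)
  i=2: ✓ (witness j=4)
  i=3: ✓ (witness j=5)
  i=4: ✓ (witness j=6)
  i=5: ✓ (witness j=7)
  i=6: ✓ (witness j=8)
  i=7: ✓ (witness j=9)
  i=8: ✓ (witness j=10)
  i=9: ✓ (witness j=11)
  i=10: ✗ (none in [12,12])
Positions where it holds: {0, 1, 2, 3, 4, 5, 6, 7, 8, 9} → 10.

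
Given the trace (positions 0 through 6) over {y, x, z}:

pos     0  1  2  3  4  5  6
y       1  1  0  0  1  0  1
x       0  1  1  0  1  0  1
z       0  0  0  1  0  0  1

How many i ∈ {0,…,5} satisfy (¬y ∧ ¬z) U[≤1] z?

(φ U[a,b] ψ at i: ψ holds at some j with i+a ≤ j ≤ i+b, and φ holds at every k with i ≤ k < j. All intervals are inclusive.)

Evaluate at each i in [0,5]:
  i=0: ✗ (no rhs in [0,1])
  i=1: ✗ (no rhs in [1,2])
  i=2: ✓ (rhs at j=3; lhs holds on [2,2])
  i=3: ✓ (rhs at j=3)
  i=4: ✗ (no rhs in [4,5])
  i=5: ✓ (rhs at j=6; lhs holds on [5,5])
Positions where it holds: {2, 3, 5} → 3.

3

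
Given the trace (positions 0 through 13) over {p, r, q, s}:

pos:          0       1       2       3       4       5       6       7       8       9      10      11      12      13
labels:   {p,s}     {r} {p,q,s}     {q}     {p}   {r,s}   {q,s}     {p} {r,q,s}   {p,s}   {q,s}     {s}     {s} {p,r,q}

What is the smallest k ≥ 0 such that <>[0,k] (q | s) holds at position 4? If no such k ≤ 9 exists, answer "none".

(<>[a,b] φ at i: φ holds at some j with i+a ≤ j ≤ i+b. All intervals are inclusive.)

1

Scan j = 4,5,… for (q | s):
  j=4: fails
  j=5: holds
First hit at j=5, so smallest k = 5-4 = 1.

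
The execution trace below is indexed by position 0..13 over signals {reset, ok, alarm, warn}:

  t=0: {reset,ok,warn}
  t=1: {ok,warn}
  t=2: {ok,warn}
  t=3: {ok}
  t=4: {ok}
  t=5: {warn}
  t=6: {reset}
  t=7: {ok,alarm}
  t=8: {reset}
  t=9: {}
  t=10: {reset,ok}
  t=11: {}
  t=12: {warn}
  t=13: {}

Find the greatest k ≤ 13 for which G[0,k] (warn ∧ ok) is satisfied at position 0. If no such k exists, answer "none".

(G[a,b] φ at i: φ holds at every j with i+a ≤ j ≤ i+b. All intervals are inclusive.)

(warn ∧ ok) must hold from j=0 onward; find where it first fails.
  j=0: holds
  j=1: holds
  j=2: holds
  j=3: fails
Holds on [0,2], so largest k = 2.

2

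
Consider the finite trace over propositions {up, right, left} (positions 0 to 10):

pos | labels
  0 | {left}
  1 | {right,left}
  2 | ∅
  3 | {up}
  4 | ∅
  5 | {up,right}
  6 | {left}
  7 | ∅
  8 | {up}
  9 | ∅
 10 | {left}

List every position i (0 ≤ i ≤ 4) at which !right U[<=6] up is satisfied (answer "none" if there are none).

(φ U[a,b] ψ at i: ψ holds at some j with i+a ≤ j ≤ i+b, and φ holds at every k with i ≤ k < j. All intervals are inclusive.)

Evaluate at each i in [0,4]:
  i=0: ✗ (lhs fails at k=1 before rhs at j=3)
  i=1: ✗ (lhs fails at k=1 before rhs at j=3)
  i=2: ✓ (rhs at j=3; lhs holds on [2,2])
  i=3: ✓ (rhs at j=3)
  i=4: ✓ (rhs at j=5; lhs holds on [4,4])

2, 3, 4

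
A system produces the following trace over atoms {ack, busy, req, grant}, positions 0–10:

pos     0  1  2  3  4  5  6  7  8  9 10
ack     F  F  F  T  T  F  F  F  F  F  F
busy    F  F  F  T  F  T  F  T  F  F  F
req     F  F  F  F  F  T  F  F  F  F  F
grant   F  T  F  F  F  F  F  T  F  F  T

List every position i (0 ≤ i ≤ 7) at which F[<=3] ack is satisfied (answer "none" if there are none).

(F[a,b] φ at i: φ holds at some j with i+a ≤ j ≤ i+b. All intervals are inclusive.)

0, 1, 2, 3, 4

Evaluate at each i in [0,7]:
  i=0: ✓ (witness j=3)
  i=1: ✓ (witness j=3)
  i=2: ✓ (witness j=3)
  i=3: ✓ (witness j=3)
  i=4: ✓ (witness j=4)
  i=5: ✗ (none in [5,8])
  i=6: ✗ (none in [6,9])
  i=7: ✗ (none in [7,10])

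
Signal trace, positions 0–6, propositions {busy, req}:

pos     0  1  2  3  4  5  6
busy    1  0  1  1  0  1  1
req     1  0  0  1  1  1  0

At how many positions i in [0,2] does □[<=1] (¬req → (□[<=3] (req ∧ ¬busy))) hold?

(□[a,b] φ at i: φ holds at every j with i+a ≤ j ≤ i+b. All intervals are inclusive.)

Evaluate at each i in [0,2]:
  i=0: ✗ (fails at j=1)
  i=1: ✗ (fails at j=1)
  i=2: ✗ (fails at j=2)
Positions where it holds: {} → 0.

0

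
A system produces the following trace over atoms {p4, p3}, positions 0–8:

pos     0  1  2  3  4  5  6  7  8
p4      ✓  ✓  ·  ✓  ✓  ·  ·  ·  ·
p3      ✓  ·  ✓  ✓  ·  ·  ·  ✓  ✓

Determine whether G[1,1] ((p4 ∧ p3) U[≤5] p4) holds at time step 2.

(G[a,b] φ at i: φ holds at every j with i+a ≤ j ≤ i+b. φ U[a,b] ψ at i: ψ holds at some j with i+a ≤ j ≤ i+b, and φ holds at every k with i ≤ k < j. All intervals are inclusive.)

Check ((p4 ∧ p3) U[≤5] p4) at every j in [3,3]:
  j=3: holds
All positions satisfy it → formula holds.

Holds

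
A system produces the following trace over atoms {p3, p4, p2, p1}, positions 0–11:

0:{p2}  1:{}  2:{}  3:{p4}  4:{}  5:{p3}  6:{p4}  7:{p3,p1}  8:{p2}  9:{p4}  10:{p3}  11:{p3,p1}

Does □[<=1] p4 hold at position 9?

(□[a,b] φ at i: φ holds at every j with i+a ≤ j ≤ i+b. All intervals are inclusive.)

Check p4 at every j in [9,10]:
  j=9: true
  j=10: false
Fails at j=10 → formula fails.

No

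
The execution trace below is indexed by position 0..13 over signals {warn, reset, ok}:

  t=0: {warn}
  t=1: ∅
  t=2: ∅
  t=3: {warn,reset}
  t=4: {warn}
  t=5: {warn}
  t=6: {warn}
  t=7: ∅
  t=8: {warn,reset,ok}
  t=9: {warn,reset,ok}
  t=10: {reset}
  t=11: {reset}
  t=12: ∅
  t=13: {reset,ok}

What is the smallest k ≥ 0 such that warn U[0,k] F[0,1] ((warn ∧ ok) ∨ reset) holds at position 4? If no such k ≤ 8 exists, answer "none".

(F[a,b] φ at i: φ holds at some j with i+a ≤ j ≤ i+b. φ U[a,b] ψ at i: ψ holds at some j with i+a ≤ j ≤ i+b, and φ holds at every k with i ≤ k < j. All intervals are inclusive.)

Need earliest j ≥ 4 with F[0,1] ((warn ∧ ok) ∨ reset), and warn at every k in [4,j-1].
  j=4: rhs fails.
  j=5: rhs fails.
  j=6: rhs fails.
  j=7: rhs holds; lhs holds on [4,6]. k = 3.

3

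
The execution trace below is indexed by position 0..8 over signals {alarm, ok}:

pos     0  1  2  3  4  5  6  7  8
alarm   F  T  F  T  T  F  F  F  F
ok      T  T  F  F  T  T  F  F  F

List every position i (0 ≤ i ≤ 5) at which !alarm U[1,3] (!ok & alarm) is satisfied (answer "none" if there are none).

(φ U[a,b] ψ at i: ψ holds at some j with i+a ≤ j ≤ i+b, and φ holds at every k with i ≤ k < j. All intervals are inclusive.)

Evaluate at each i in [0,5]:
  i=0: ✗ (lhs fails at k=1 before rhs at j=3)
  i=1: ✗ (lhs fails at k=1 before rhs at j=3)
  i=2: ✓ (rhs at j=3; lhs holds on [2,2])
  i=3: ✗ (no rhs in [4,6])
  i=4: ✗ (no rhs in [5,7])
  i=5: ✗ (no rhs in [6,8])

2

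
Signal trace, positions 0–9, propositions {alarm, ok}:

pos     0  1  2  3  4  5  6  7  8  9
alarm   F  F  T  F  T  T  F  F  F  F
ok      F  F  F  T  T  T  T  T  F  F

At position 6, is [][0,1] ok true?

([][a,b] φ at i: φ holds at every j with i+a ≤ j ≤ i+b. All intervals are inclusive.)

Check ok at every j in [6,7]:
  j=6: true
  j=7: true
All positions satisfy it → formula holds.

Yes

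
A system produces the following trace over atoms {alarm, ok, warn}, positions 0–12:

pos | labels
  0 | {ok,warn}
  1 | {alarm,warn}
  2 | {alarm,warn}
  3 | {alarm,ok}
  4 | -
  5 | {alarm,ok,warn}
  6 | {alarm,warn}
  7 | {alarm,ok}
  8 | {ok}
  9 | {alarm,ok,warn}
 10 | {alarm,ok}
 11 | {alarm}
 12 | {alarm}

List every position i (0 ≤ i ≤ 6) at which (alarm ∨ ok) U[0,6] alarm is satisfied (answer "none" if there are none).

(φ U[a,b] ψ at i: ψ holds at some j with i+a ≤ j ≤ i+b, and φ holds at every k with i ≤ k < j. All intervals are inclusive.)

Evaluate at each i in [0,6]:
  i=0: ✓ (rhs at j=1; lhs holds on [0,0])
  i=1: ✓ (rhs at j=1)
  i=2: ✓ (rhs at j=2)
  i=3: ✓ (rhs at j=3)
  i=4: ✗ (lhs fails at k=4 before rhs at j=5)
  i=5: ✓ (rhs at j=5)
  i=6: ✓ (rhs at j=6)

0, 1, 2, 3, 5, 6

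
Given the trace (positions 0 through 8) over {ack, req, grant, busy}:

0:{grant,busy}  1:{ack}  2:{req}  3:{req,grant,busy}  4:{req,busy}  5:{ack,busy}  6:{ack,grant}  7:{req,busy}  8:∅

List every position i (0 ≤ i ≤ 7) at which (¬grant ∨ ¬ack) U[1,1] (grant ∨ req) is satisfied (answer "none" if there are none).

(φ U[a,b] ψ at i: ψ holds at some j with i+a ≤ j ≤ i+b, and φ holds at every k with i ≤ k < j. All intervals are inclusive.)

1, 2, 3, 5

Evaluate at each i in [0,7]:
  i=0: ✗ (no rhs in [1,1])
  i=1: ✓ (rhs at j=2; lhs holds on [1,1])
  i=2: ✓ (rhs at j=3; lhs holds on [2,2])
  i=3: ✓ (rhs at j=4; lhs holds on [3,3])
  i=4: ✗ (no rhs in [5,5])
  i=5: ✓ (rhs at j=6; lhs holds on [5,5])
  i=6: ✗ (lhs fails at k=6 before rhs at j=7)
  i=7: ✗ (no rhs in [8,8])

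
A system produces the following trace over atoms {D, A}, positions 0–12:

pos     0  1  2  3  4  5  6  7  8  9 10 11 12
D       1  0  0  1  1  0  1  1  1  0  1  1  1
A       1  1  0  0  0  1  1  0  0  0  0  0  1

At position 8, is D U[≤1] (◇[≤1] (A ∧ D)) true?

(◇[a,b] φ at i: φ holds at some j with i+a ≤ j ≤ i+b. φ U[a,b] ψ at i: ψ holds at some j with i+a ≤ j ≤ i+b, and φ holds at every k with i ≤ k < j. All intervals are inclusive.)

No

Need some j in [8,9] with ◇[≤1] (A ∧ D), and D at every k in [8,j-1].
  j=8: ◇[≤1] (A ∧ D) — fails (none in [8,9]).
  j=9: ◇[≤1] (A ∧ D) — fails (none in [9,10]).
No j in the window works → until fails.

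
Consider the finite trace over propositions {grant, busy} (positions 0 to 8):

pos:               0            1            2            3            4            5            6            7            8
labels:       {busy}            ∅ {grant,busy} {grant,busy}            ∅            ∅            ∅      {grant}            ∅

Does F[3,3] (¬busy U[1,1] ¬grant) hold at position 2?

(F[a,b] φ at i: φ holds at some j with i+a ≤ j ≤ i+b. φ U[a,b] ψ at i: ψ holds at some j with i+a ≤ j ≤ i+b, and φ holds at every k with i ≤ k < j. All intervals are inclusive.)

Check (¬busy U[1,1] ¬grant) at each j in [5,5]:
  j=5: holds
Found at j=5 → formula holds.

True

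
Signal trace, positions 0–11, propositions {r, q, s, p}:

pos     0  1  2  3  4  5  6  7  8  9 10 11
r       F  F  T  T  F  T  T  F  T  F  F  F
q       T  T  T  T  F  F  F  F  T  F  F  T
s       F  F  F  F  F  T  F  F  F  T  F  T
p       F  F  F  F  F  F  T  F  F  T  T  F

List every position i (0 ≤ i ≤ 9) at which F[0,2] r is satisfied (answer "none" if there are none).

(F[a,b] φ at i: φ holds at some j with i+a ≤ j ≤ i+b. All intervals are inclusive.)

Evaluate at each i in [0,9]:
  i=0: ✓ (witness j=2)
  i=1: ✓ (witness j=2)
  i=2: ✓ (witness j=2)
  i=3: ✓ (witness j=3)
  i=4: ✓ (witness j=5)
  i=5: ✓ (witness j=5)
  i=6: ✓ (witness j=6)
  i=7: ✓ (witness j=8)
  i=8: ✓ (witness j=8)
  i=9: ✗ (none in [9,11])

0, 1, 2, 3, 4, 5, 6, 7, 8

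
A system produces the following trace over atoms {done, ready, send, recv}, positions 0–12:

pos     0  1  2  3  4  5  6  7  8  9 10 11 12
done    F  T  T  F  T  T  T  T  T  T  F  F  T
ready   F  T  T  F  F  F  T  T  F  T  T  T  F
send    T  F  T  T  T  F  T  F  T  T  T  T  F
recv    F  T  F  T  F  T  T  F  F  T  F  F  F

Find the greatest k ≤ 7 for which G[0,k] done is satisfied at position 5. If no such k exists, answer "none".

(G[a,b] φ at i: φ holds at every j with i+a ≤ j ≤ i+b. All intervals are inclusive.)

4

done must hold from j=5 onward; find where it first fails.
  j=5: holds
  j=6: holds
  j=7: holds
  j=8: holds
  j=9: holds
  j=10: fails
Holds on [5,9], so largest k = 4.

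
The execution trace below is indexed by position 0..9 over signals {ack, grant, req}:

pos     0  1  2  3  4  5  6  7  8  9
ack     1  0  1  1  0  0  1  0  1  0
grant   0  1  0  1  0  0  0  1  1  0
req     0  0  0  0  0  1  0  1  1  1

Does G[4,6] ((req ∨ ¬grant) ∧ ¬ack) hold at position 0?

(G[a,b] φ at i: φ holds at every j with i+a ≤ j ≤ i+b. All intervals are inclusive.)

False

Check ((req ∨ ¬grant) ∧ ¬ack) at every j in [4,6]:
  j=4: true
  j=5: true
  j=6: false
Fails at j=6 → formula fails.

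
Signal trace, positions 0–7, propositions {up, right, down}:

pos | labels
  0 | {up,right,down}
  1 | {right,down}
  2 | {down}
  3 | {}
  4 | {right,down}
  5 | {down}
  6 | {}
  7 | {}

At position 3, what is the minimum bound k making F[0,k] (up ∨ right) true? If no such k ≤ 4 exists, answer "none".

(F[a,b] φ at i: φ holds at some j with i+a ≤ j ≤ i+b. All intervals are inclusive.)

Scan j = 3,4,… for (up ∨ right):
  j=3: fails
  j=4: holds
First hit at j=4, so smallest k = 4-3 = 1.

1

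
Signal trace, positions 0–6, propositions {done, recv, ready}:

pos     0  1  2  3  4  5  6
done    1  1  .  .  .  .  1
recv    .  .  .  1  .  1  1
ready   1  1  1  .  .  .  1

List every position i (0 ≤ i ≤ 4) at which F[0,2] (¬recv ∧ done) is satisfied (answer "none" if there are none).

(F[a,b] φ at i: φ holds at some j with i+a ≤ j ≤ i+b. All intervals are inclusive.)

0, 1

Evaluate at each i in [0,4]:
  i=0: ✓ (witness j=0)
  i=1: ✓ (witness j=1)
  i=2: ✗ (none in [2,4])
  i=3: ✗ (none in [3,5])
  i=4: ✗ (none in [4,6])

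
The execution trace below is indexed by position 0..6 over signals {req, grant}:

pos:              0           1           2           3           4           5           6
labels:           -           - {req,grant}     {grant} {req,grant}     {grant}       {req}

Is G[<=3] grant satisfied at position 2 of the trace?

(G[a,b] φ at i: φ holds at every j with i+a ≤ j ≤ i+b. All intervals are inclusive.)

Yes

Check grant at every j in [2,5]:
  j=2: true
  j=3: true
  j=4: true
  j=5: true
All positions satisfy it → formula holds.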